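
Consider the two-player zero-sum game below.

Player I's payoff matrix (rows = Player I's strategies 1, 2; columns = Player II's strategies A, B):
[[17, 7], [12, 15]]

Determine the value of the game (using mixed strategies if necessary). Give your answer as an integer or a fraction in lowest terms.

171/13

Row minima are 7 and 12, so Player I's maximin is 12; column maxima are 17 and 15, so Player II's minimax is 15. These differ, so the equilibrium is in mixed strategies.
Let Player I play 1 with probability p. Player II is indifferent when 17p + 12(1−p) = 7p + 15(1−p), giving p = 3/13.
Let Player II play A with probability q. Player I is indifferent when 17q + 7(1−q) = 12q + 15(1−q), giving q = 8/13.
The value is 17·(8/13) + (7)·(5/13) = 171/13.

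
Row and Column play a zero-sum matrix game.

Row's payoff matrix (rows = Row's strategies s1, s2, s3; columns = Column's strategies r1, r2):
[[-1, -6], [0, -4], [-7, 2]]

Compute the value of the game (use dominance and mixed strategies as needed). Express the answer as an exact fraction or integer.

-28/13

Row s1 is strictly dominated by row s2, so Row never plays it.
The remaining 2×2 game on (s2, s3) × (r1, r2) has no saddle point. Let Row play s2 with probability p; indifference gives −7(1−p) = −4p + 2(1−p), so p = 9/13.
Similarly Column's optimal q on r1 is 6/13, and the value is 0·(6/13) + (-4)·(7/13) = -28/13.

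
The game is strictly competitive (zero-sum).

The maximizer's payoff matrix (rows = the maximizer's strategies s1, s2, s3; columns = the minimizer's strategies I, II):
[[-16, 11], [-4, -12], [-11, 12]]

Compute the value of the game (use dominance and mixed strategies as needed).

-180/31

Row s1 is strictly dominated by row s3, so the maximizer never plays it.
The remaining 2×2 game on (s2, s3) × (I, II) has no saddle point. Let the maximizer play s2 with probability p; indifference gives −4p − 11(1−p) = −12p + 12(1−p), so p = 23/31.
Similarly the minimizer's optimal q on I is 24/31, and the value is -4·(24/31) + (-12)·(7/31) = -180/31.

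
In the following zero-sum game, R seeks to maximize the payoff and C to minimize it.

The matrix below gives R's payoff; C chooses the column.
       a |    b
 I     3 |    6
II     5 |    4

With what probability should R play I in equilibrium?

1/4

Row minima are 3 and 4, so R's maximin is 4; column maxima are 5 and 6, so C's minimax is 5. These differ, so the equilibrium is in mixed strategies.
Let R play I with probability p. C is indifferent when 3p + 5(1−p) = 6p + 4(1−p), giving p = 1/4.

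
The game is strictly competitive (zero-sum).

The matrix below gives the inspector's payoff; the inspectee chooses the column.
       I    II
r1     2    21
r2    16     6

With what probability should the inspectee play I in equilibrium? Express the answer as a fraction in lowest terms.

Row minima are 2 and 6, so the inspector's maximin is 6; column maxima are 16 and 21, so the inspectee's minimax is 16. These differ, so the equilibrium is in mixed strategies.
Let the inspectee play I with probability q. The inspector is indifferent when 2q + 21(1−q) = 16q + 6(1−q), giving q = 15/29.

15/29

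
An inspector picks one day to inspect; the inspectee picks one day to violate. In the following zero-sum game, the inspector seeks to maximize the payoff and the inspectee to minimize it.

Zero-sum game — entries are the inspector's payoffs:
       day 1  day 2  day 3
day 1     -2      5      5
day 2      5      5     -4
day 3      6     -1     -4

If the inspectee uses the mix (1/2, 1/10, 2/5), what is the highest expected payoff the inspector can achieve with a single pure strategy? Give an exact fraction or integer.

day 1: (-2)·(1/2) + (5)·(1/10) + (5)·(2/5) = 3/2.
day 2: (5)·(1/2) + (5)·(1/10) + (-4)·(2/5) = 7/5.
day 3: (6)·(1/2) + (-1)·(1/10) + (-4)·(2/5) = 13/10.
The best pure response is day 1 with expected payoff 3/2.

3/2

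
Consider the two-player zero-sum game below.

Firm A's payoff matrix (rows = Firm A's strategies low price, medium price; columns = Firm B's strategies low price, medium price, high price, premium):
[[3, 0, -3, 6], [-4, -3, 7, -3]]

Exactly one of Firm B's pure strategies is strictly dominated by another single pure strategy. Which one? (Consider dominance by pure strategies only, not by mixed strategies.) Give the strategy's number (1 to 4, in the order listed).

Firm B prefers columns that give Firm A less. Compare premium with low price: 3 < 6, -4 < -3.
So low price strictly dominates premium for Firm B; premium is strictly dominated.

4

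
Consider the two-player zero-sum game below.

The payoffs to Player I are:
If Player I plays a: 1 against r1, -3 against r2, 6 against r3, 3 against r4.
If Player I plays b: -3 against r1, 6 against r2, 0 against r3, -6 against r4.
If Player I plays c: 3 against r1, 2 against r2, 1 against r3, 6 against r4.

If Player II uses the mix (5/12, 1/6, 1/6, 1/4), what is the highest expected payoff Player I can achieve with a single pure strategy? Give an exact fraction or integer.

a: (1)·(5/12) + (-3)·(1/6) + (6)·(1/6) + (3)·(1/4) = 5/3.
b: (-3)·(5/12) + (6)·(1/6) + (0)·(1/6) + (-6)·(1/4) = -7/4.
c: (3)·(5/12) + (2)·(1/6) + (1)·(1/6) + (6)·(1/4) = 13/4.
The best pure response is c with expected payoff 13/4.

13/4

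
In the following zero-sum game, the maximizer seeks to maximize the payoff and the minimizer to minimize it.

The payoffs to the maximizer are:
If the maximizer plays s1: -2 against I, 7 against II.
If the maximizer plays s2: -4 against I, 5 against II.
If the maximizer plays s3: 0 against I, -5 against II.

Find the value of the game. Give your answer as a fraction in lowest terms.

Row s2 is strictly dominated by row s1, so the maximizer never plays it.
The remaining 2×2 game on (s1, s3) × (I, II) has no saddle point. Let the maximizer play s1 with probability p; indifference gives −2p = 7p − 5(1−p), so p = 5/14.
Similarly the minimizer's optimal q on I is 6/7, and the value is -2·(6/7) + (7)·(1/7) = -5/7.

-5/7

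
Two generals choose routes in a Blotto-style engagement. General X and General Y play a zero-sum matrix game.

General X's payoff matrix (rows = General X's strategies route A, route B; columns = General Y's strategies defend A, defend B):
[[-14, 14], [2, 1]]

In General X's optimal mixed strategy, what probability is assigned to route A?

1/29

Row minima are -14 and 1, so General X's maximin is 1; column maxima are 2 and 14, so General Y's minimax is 2. These differ, so the equilibrium is in mixed strategies.
Let General X play route A with probability p. General Y is indifferent when −14p + 2(1−p) = 14p + (1−p), giving p = 1/29.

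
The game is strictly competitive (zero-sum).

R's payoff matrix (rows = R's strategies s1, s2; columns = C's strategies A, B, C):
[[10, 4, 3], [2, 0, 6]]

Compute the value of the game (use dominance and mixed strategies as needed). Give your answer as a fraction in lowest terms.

24/7

Column A is strictly dominated by B for C (it gives R more in every row).
The remaining 2×2 game on (s1, s2) × (B, C) has no saddle point. Let R play s1 with probability p; indifference gives 4p = 3p + 6(1−p), so p = 6/7.
Similarly C's optimal q on B is 3/7, and the value is 4·(3/7) + (3)·(4/7) = 24/7.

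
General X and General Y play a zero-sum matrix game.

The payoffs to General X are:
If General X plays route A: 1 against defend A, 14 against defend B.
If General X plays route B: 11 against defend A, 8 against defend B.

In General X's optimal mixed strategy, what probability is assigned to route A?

3/16

Row minima are 1 and 8, so General X's maximin is 8; column maxima are 11 and 14, so General Y's minimax is 11. These differ, so the equilibrium is in mixed strategies.
Let General X play route A with probability p. General Y is indifferent when p + 11(1−p) = 14p + 8(1−p), giving p = 3/16.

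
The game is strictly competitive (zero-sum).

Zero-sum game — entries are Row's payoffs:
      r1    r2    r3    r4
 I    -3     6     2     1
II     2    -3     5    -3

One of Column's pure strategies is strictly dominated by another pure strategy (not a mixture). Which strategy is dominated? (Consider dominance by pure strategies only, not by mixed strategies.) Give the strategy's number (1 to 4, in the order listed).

Column prefers columns that give Row less. Compare r3 with r1: -3 < 2, 2 < 5.
So r1 strictly dominates r3 for Column; r3 is strictly dominated.

3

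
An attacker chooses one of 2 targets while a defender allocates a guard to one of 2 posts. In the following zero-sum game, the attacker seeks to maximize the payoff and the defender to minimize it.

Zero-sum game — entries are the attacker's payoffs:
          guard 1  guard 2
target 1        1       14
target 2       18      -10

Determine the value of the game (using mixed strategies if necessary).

Row minima are 1 and -10, so the attacker's maximin is 1; column maxima are 18 and 14, so the defender's minimax is 14. These differ, so the equilibrium is in mixed strategies.
Let the attacker play target 1 with probability p. The defender is indifferent when p + 18(1−p) = 14p − 10(1−p), giving p = 28/41.
Let the defender play guard 1 with probability q. The attacker is indifferent when q + 14(1−q) = 18q − 10(1−q), giving q = 24/41.
The value is 1·(24/41) + (14)·(17/41) = 262/41.

262/41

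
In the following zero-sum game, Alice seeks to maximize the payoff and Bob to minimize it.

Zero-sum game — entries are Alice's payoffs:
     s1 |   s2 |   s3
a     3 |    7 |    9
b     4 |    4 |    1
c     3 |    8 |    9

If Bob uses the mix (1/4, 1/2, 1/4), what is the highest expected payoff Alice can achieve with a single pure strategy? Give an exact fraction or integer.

a: (3)·(1/4) + (7)·(1/2) + (9)·(1/4) = 13/2.
b: (4)·(1/4) + (4)·(1/2) + (1)·(1/4) = 13/4.
c: (3)·(1/4) + (8)·(1/2) + (9)·(1/4) = 7.
The best pure response is c with expected payoff 7.

7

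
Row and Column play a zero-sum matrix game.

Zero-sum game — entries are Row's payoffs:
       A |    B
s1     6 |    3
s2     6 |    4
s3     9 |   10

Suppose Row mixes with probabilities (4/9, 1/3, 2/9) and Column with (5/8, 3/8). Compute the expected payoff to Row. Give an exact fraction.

Against (5/8, 3/8), each row's expected payoff is s1: 39/8; s2: 21/4; s3: 75/8.
Taking the (4/9, 1/3, 2/9)-weighted average: (4/9)·(39/8) + (1/3)·(21/4) + (2/9)·(75/8) = 6.

6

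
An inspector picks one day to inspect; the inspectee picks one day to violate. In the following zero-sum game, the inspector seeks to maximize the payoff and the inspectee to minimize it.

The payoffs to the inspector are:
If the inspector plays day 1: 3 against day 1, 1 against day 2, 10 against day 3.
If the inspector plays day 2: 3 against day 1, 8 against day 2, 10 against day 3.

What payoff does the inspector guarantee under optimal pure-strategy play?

3

Row minima: 1, 3 → the inspector's maximin is 3.
Column maxima: 3, 8, 10 → the inspectee's minimax is 3.
They coincide at (day 2, day 1), so the value is 3.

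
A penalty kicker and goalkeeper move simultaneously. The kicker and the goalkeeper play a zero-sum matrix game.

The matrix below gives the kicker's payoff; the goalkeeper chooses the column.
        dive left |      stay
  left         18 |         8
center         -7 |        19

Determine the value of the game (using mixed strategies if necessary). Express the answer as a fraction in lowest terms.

199/18

Row minima are 8 and -7, so the kicker's maximin is 8; column maxima are 18 and 19, so the goalkeeper's minimax is 18. These differ, so the equilibrium is in mixed strategies.
Let the kicker play left with probability p. The goalkeeper is indifferent when 18p − 7(1−p) = 8p + 19(1−p), giving p = 13/18.
Let the goalkeeper play dive left with probability q. The kicker is indifferent when 18q + 8(1−q) = −7q + 19(1−q), giving q = 11/36.
The value is 18·(11/36) + (8)·(25/36) = 199/18.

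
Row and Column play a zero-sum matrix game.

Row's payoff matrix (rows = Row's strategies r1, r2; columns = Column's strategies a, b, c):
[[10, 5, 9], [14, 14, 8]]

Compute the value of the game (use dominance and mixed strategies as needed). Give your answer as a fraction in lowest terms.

Column a is strictly dominated by c for Column (it gives Row more in every row).
The remaining 2×2 game on (r1, r2) × (b, c) has no saddle point. Let Row play r1 with probability p; indifference gives 5p + 14(1−p) = 9p + 8(1−p), so p = 3/5.
Similarly Column's optimal q on b is 1/10, and the value is 5·(1/10) + (9)·(9/10) = 43/5.

43/5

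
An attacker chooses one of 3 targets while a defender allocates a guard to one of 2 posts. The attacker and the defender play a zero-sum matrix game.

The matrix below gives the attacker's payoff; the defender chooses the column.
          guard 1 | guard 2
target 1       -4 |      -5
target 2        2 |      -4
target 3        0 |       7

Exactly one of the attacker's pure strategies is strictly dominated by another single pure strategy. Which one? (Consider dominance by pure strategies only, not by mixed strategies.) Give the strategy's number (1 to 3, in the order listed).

Compare target 1 with target 2: 2 > -4, -4 > -5.
So target 2 strictly dominates target 1 for the attacker; target 1 is strictly dominated.

1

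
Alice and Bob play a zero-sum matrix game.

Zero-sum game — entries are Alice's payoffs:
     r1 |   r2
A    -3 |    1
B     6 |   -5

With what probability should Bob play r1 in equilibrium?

Row minima are -3 and -5, so Alice's maximin is -3; column maxima are 6 and 1, so Bob's minimax is 1. These differ, so the equilibrium is in mixed strategies.
Let Bob play r1 with probability q. Alice is indifferent when −3q + (1−q) = 6q − 5(1−q), giving q = 2/5.

2/5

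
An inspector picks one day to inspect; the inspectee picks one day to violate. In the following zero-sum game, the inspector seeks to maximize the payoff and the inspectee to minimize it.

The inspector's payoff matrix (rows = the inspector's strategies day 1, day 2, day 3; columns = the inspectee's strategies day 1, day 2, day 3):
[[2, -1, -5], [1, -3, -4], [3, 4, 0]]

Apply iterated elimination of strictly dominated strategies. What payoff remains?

0

Row day 1 is strictly dominated by row day 3 (3>2, 4>-1, 0>-5); eliminate day 1.
Column day 1 is strictly dominated by day 3 for the inspectee (-4<1, 0<3); eliminate day 1.
Row day 2 is strictly dominated by row day 3 (4>-3, 0>-4); eliminate day 2.
Column day 2 is strictly dominated by day 3 for the inspectee (0<4); eliminate day 2.
Only (day 3, day 3) remains, with payoff 0.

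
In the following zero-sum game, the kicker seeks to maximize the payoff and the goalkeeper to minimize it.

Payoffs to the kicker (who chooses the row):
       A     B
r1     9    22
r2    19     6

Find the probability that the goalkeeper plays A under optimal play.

8/13

Row minima are 9 and 6, so the kicker's maximin is 9; column maxima are 19 and 22, so the goalkeeper's minimax is 19. These differ, so the equilibrium is in mixed strategies.
Let the goalkeeper play A with probability q. The kicker is indifferent when 9q + 22(1−q) = 19q + 6(1−q), giving q = 8/13.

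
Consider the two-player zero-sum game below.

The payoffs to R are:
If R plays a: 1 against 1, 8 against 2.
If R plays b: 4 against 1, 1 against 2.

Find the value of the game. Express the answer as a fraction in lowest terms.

31/10

Row minima are 1 and 1, so R's maximin is 1; column maxima are 4 and 8, so C's minimax is 4. These differ, so the equilibrium is in mixed strategies.
Let R play a with probability p. C is indifferent when p + 4(1−p) = 8p + (1−p), giving p = 3/10.
Let C play 1 with probability q. R is indifferent when q + 8(1−q) = 4q + (1−q), giving q = 7/10.
The value is 1·(7/10) + (8)·(3/10) = 31/10.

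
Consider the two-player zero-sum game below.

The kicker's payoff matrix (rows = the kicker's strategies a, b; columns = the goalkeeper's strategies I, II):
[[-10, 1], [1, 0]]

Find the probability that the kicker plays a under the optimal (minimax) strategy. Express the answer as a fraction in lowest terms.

1/12

Row minima are -10 and 0, so the kicker's maximin is 0; column maxima are 1 and 1, so the goalkeeper's minimax is 1. These differ, so the equilibrium is in mixed strategies.
Let the kicker play a with probability p. The goalkeeper is indifferent when −10p + (1−p) = p, giving p = 1/12.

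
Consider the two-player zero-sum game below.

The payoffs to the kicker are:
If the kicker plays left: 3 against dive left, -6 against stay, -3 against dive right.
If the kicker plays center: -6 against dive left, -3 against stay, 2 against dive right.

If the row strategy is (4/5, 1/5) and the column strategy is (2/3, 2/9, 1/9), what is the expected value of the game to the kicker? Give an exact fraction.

-28/45

Against (2/3, 2/9, 1/9), each row's expected payoff is left: 1/3; center: -40/9.
Taking the (4/5, 1/5)-weighted average: (4/5)·(1/3) + (1/5)·(-40/9) = -28/45.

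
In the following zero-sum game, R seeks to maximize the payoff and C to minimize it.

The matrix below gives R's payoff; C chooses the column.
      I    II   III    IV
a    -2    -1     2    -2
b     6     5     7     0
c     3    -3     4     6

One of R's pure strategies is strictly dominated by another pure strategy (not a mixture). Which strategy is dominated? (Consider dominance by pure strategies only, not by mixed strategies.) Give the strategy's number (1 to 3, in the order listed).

1

Compare a with b: 6 > -2, 5 > -1, 7 > 2, 0 > -2.
So b strictly dominates a for R; a is strictly dominated.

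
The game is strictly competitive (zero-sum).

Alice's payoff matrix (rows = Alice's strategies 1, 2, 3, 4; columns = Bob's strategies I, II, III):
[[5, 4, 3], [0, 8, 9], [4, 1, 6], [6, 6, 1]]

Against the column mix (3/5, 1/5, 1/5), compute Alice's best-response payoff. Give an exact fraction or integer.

5

1: (5)·(3/5) + (4)·(1/5) + (3)·(1/5) = 22/5.
2: (0)·(3/5) + (8)·(1/5) + (9)·(1/5) = 17/5.
3: (4)·(3/5) + (1)·(1/5) + (6)·(1/5) = 19/5.
4: (6)·(3/5) + (6)·(1/5) + (1)·(1/5) = 5.
The best pure response is 4 with expected payoff 5.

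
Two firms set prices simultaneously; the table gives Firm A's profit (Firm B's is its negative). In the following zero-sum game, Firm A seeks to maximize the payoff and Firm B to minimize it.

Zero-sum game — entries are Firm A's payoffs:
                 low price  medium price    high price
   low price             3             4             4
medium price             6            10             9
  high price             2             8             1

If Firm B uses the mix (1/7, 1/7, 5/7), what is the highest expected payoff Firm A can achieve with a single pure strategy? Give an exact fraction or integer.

low price: (3)·(1/7) + (4)·(1/7) + (4)·(5/7) = 27/7.
medium price: (6)·(1/7) + (10)·(1/7) + (9)·(5/7) = 61/7.
high price: (2)·(1/7) + (8)·(1/7) + (1)·(5/7) = 15/7.
The best pure response is medium price with expected payoff 61/7.

61/7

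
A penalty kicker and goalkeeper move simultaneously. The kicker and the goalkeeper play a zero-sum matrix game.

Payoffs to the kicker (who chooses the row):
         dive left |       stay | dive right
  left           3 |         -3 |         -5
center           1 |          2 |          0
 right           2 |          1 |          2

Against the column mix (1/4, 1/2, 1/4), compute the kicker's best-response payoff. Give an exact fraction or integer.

3/2

left: (3)·(1/4) + (-3)·(1/2) + (-5)·(1/4) = -2.
center: (1)·(1/4) + (2)·(1/2) + (0)·(1/4) = 5/4.
right: (2)·(1/4) + (1)·(1/2) + (2)·(1/4) = 3/2.
The best pure response is right with expected payoff 3/2.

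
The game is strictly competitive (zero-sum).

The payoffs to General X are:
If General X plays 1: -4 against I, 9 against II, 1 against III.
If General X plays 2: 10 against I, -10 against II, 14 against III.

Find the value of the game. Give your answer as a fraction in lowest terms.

Column III is strictly dominated by I for General Y (it gives General X more in every row).
The remaining 2×2 game on (1, 2) × (I, II) has no saddle point. Let General X play 1 with probability p; indifference gives −4p + 10(1−p) = 9p − 10(1−p), so p = 20/33.
Similarly General Y's optimal q on I is 19/33, and the value is -4·(19/33) + (9)·(14/33) = 50/33.

50/33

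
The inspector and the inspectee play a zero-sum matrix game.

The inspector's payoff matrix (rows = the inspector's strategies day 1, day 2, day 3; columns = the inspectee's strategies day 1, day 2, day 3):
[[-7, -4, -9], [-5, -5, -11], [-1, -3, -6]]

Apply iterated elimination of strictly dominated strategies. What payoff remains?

Column day 1 is strictly dominated by day 3 for the inspectee (-9<-7, -11<-5, -6<-1); eliminate day 1.
Column day 2 is strictly dominated by day 3 for the inspectee (-9<-4, -11<-5, -6<-3); eliminate day 2.
Row day 1 is strictly dominated by row day 3 (-6>-9); eliminate day 1.
Row day 2 is strictly dominated by row day 3 (-6>-11); eliminate day 2.
Only (day 3, day 3) remains, with payoff -6.

-6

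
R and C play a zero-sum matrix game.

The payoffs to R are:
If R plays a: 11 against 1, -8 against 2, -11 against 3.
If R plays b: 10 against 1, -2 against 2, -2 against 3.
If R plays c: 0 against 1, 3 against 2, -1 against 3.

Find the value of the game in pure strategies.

-1

Row minima: -11, -2, -1 → R's maximin is -1.
Column maxima: 11, 3, -1 → C's minimax is -1.
They coincide at (c, 3), so the value is -1.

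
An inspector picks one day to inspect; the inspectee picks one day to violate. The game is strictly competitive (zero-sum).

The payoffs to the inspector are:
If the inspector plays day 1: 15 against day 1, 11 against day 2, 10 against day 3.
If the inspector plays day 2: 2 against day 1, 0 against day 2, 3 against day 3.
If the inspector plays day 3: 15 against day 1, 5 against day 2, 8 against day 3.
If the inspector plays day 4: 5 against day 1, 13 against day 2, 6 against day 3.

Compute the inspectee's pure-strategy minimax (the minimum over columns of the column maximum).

The worst case (largest entry) in each column is day 1: 15, day 2: 13, day 3: 10.
The best (smallest) of these is 10.

10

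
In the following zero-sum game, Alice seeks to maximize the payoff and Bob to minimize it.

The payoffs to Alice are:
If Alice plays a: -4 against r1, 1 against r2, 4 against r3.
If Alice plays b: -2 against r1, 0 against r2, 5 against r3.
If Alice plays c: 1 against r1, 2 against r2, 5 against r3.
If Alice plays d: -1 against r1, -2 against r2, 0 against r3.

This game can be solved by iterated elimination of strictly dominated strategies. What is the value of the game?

1

Row a is strictly dominated by row c (1>-4, 2>1, 5>4); eliminate a.
Column r3 is strictly dominated by r1 for Bob (-2<5, 1<5, -1<0); eliminate r3.
Row b is strictly dominated by row c (1>-2, 2>0); eliminate b.
Row d is strictly dominated by row c (1>-1, 2>-2); eliminate d.
Column r2 is strictly dominated by r1 for Bob (1<2); eliminate r2.
Only (c, r1) remains, with payoff 1.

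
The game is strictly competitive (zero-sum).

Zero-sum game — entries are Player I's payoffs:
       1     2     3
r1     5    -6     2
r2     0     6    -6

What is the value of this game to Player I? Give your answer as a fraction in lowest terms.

Column 1 is strictly dominated by 3 for Player II (it gives Player I more in every row).
The remaining 2×2 game on (r1, r2) × (2, 3) has no saddle point. Let Player I play r1 with probability p; indifference gives −6p + 6(1−p) = 2p − 6(1−p), so p = 3/5.
Similarly Player II's optimal q on 2 is 2/5, and the value is -6·(2/5) + (2)·(3/5) = -6/5.

-6/5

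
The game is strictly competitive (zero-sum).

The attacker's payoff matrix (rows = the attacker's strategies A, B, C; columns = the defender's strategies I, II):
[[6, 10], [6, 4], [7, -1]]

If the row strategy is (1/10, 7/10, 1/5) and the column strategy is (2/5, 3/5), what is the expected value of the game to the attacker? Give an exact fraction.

116/25

Against (2/5, 3/5), each row's expected payoff is A: 42/5; B: 24/5; C: 11/5.
Taking the (1/10, 7/10, 1/5)-weighted average: (1/10)·(42/5) + (7/10)·(24/5) + (1/5)·(11/5) = 116/25.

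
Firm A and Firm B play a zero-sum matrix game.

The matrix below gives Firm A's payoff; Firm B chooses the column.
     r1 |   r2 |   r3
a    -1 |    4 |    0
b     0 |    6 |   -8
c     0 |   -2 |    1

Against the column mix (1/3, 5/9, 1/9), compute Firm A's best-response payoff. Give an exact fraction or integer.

a: (-1)·(1/3) + (4)·(5/9) + (0)·(1/9) = 17/9.
b: (0)·(1/3) + (6)·(5/9) + (-8)·(1/9) = 22/9.
c: (0)·(1/3) + (-2)·(5/9) + (1)·(1/9) = -1.
The best pure response is b with expected payoff 22/9.

22/9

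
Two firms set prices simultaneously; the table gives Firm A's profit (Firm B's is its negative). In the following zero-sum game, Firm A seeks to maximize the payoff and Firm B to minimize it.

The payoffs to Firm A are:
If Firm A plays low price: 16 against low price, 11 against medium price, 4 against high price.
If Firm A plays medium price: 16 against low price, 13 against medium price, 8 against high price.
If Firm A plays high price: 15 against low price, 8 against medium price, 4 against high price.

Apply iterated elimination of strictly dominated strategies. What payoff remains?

Row high price is strictly dominated by row medium price (16>15, 13>8, 8>4); eliminate high price.
Column low price is strictly dominated by medium price for Firm B (11<16, 13<16); eliminate low price.
Column medium price is strictly dominated by high price for Firm B (4<11, 8<13); eliminate medium price.
Row low price is strictly dominated by row medium price (8>4); eliminate low price.
Only (medium price, high price) remains, with payoff 8.

8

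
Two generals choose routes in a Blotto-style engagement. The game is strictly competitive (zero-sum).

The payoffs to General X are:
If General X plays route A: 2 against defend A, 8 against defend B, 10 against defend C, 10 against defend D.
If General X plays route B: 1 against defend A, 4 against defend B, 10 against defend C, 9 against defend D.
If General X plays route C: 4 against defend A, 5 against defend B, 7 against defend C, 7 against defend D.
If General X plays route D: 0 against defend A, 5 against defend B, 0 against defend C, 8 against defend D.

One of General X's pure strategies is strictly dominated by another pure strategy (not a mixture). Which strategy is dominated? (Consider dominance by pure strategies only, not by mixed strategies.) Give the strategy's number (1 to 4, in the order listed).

Compare route D with route A: 2 > 0, 8 > 5, 10 > 0, 10 > 8.
So route A strictly dominates route D for General X; route D is strictly dominated.

4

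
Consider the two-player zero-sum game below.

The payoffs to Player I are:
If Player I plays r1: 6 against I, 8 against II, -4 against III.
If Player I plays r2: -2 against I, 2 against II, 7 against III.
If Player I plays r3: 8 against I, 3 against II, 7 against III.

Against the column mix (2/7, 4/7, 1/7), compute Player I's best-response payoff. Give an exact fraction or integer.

r1: (6)·(2/7) + (8)·(4/7) + (-4)·(1/7) = 40/7.
r2: (-2)·(2/7) + (2)·(4/7) + (7)·(1/7) = 11/7.
r3: (8)·(2/7) + (3)·(4/7) + (7)·(1/7) = 5.
The best pure response is r1 with expected payoff 40/7.

40/7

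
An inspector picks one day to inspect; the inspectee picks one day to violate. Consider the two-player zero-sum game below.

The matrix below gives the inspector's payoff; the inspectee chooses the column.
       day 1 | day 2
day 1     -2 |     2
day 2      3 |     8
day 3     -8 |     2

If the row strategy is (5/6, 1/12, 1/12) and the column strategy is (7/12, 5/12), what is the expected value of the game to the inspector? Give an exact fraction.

-25/144

Against (7/12, 5/12), each row's expected payoff is day 1: -1/3; day 2: 61/12; day 3: -23/6.
Taking the (5/6, 1/12, 1/12)-weighted average: (5/6)·(-1/3) + (1/12)·(61/12) + (1/12)·(-23/6) = -25/144.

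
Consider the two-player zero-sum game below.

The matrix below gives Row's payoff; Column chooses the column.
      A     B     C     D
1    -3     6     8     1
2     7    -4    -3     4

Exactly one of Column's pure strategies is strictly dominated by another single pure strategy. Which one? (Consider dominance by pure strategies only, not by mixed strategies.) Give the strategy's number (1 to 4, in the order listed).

Column prefers columns that give Row less. Compare C with B: 6 < 8, -4 < -3.
So B strictly dominates C for Column; C is strictly dominated.

3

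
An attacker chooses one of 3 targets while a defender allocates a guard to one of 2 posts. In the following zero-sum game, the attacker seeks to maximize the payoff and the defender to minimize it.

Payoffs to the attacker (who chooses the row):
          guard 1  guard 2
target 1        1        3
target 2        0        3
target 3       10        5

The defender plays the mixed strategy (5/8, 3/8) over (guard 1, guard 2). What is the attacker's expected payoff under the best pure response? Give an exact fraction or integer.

65/8

target 1: (1)·(5/8) + (3)·(3/8) = 7/4.
target 2: (0)·(5/8) + (3)·(3/8) = 9/8.
target 3: (10)·(5/8) + (5)·(3/8) = 65/8.
The best pure response is target 3 with expected payoff 65/8.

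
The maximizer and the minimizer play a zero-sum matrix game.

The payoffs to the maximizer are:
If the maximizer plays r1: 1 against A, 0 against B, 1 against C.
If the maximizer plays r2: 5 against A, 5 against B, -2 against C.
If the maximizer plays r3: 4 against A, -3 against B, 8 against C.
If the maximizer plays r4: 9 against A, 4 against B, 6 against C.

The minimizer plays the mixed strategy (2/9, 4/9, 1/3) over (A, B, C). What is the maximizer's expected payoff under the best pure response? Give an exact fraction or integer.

52/9

r1: (1)·(2/9) + (0)·(4/9) + (1)·(1/3) = 5/9.
r2: (5)·(2/9) + (5)·(4/9) + (-2)·(1/3) = 8/3.
r3: (4)·(2/9) + (-3)·(4/9) + (8)·(1/3) = 20/9.
r4: (9)·(2/9) + (4)·(4/9) + (6)·(1/3) = 52/9.
The best pure response is r4 with expected payoff 52/9.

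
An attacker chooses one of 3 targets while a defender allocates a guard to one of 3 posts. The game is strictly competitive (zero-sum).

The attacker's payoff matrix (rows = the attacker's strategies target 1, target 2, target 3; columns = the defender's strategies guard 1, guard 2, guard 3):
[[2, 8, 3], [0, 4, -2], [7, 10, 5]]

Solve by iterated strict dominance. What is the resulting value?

5

Row target 1 is strictly dominated by row target 3 (7>2, 10>8, 5>3); eliminate target 1.
Column guard 2 is strictly dominated by guard 1 for the defender (0<4, 7<10); eliminate guard 2.
Column guard 1 is strictly dominated by guard 3 for the defender (-2<0, 5<7); eliminate guard 1.
Row target 2 is strictly dominated by row target 3 (5>-2); eliminate target 2.
Only (target 3, guard 3) remains, with payoff 5.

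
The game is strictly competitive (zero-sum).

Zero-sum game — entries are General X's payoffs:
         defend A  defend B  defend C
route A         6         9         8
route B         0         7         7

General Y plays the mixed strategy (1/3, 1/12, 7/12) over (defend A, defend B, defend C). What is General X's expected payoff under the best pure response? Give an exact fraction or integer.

route A: (6)·(1/3) + (9)·(1/12) + (8)·(7/12) = 89/12.
route B: (0)·(1/3) + (7)·(1/12) + (7)·(7/12) = 14/3.
The best pure response is route A with expected payoff 89/12.

89/12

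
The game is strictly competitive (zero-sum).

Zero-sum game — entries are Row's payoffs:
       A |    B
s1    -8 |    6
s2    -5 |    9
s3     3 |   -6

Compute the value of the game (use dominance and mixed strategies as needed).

-3/23

Row s1 is strictly dominated by row s2, so Row never plays it.
The remaining 2×2 game on (s2, s3) × (A, B) has no saddle point. Let Row play s2 with probability p; indifference gives −5p + 3(1−p) = 9p − 6(1−p), so p = 9/23.
Similarly Column's optimal q on A is 15/23, and the value is -5·(15/23) + (9)·(8/23) = -3/23.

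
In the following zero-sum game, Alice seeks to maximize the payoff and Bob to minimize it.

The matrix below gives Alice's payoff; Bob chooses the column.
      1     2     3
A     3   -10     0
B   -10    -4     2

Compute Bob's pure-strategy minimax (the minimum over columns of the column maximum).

-4

The worst case (largest entry) in each column is 1: 3, 2: -4, 3: 2.
The best (smallest) of these is -4.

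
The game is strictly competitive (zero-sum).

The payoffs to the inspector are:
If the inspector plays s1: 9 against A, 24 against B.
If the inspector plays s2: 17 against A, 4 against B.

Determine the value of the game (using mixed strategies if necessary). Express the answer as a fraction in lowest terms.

Row minima are 9 and 4, so the inspector's maximin is 9; column maxima are 17 and 24, so the inspectee's minimax is 17. These differ, so the equilibrium is in mixed strategies.
Let the inspector play s1 with probability p. The inspectee is indifferent when 9p + 17(1−p) = 24p + 4(1−p), giving p = 13/28.
Let the inspectee play A with probability q. The inspector is indifferent when 9q + 24(1−q) = 17q + 4(1−q), giving q = 5/7.
The value is 9·(5/7) + (24)·(2/7) = 93/7.

93/7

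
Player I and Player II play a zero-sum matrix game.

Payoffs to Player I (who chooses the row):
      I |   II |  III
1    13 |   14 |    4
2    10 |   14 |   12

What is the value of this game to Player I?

Column II is strictly dominated by I for Player II (it gives Player I more in every row).
The remaining 2×2 game on (1, 2) × (I, III) has no saddle point. Let Player I play 1 with probability p; indifference gives 13p + 10(1−p) = 4p + 12(1−p), so p = 2/11.
Similarly Player II's optimal q on I is 8/11, and the value is 13·(8/11) + (4)·(3/11) = 116/11.

116/11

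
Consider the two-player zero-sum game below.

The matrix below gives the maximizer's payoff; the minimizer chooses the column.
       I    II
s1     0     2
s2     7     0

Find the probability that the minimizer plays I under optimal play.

2/9

Row minima are 0 and 0, so the maximizer's maximin is 0; column maxima are 7 and 2, so the minimizer's minimax is 2. These differ, so the equilibrium is in mixed strategies.
Let the minimizer play I with probability q. The maximizer is indifferent when 2(1−q) = 7q, giving q = 2/9.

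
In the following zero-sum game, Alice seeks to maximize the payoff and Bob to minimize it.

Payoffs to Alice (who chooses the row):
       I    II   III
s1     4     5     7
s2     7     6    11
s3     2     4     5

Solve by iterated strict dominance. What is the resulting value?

Row s1 is strictly dominated by row s2 (7>4, 6>5, 11>7); eliminate s1.
Row s3 is strictly dominated by row s2 (7>2, 6>4, 11>5); eliminate s3.
Column III is strictly dominated by I for Bob (7<11); eliminate III.
Column I is strictly dominated by II for Bob (6<7); eliminate I.
Only (s2, II) remains, with payoff 6.

6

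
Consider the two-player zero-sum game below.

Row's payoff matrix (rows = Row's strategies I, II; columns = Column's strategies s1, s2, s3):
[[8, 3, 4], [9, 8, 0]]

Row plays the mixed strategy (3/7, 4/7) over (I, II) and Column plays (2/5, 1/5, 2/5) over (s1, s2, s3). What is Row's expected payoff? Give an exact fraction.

37/7

Against (2/5, 1/5, 2/5), each row's expected payoff is I: 27/5; II: 26/5.
Taking the (3/7, 4/7)-weighted average: (3/7)·(27/5) + (4/7)·(26/5) = 37/7.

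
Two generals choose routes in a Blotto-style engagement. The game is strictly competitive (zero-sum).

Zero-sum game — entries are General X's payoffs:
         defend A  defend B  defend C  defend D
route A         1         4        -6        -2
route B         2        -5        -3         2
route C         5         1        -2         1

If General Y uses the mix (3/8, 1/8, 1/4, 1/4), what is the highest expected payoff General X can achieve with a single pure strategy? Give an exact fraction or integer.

route A: (1)·(3/8) + (4)·(1/8) + (-6)·(1/4) + (-2)·(1/4) = -9/8.
route B: (2)·(3/8) + (-5)·(1/8) + (-3)·(1/4) + (2)·(1/4) = -1/8.
route C: (5)·(3/8) + (1)·(1/8) + (-2)·(1/4) + (1)·(1/4) = 7/4.
The best pure response is route C with expected payoff 7/4.

7/4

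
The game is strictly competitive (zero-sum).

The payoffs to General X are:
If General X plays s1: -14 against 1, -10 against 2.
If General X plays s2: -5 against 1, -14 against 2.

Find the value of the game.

Row minima are -14 and -14, so General X's maximin is -14; column maxima are -5 and -10, so General Y's minimax is -10. These differ, so the equilibrium is in mixed strategies.
Let General X play s1 with probability p. General Y is indifferent when −14p − 5(1−p) = −10p − 14(1−p), giving p = 9/13.
Let General Y play 1 with probability q. General X is indifferent when −14q − 10(1−q) = −5q − 14(1−q), giving q = 4/13.
The value is -14·(4/13) + (-10)·(9/13) = -146/13.

-146/13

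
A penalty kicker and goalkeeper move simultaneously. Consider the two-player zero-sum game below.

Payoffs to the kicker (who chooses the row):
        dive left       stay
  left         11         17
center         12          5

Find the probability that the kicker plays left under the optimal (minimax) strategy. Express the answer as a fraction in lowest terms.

7/13

Row minima are 11 and 5, so the kicker's maximin is 11; column maxima are 12 and 17, so the goalkeeper's minimax is 12. These differ, so the equilibrium is in mixed strategies.
Let the kicker play left with probability p. The goalkeeper is indifferent when 11p + 12(1−p) = 17p + 5(1−p), giving p = 7/13.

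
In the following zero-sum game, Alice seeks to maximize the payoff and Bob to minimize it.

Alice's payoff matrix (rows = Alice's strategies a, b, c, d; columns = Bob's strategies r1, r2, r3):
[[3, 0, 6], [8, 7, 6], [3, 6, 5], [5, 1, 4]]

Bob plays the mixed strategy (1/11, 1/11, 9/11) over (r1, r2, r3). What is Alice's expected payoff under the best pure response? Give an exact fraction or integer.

69/11

a: (3)·(1/11) + (0)·(1/11) + (6)·(9/11) = 57/11.
b: (8)·(1/11) + (7)·(1/11) + (6)·(9/11) = 69/11.
c: (3)·(1/11) + (6)·(1/11) + (5)·(9/11) = 54/11.
d: (5)·(1/11) + (1)·(1/11) + (4)·(9/11) = 42/11.
The best pure response is b with expected payoff 69/11.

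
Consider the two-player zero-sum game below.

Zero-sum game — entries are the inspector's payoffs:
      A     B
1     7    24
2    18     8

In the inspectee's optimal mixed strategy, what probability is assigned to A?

Row minima are 7 and 8, so the inspector's maximin is 8; column maxima are 18 and 24, so the inspectee's minimax is 18. These differ, so the equilibrium is in mixed strategies.
Let the inspectee play A with probability q. The inspector is indifferent when 7q + 24(1−q) = 18q + 8(1−q), giving q = 16/27.

16/27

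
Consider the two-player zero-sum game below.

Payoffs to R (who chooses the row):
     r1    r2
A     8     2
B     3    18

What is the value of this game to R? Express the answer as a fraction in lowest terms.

46/7

Row minima are 2 and 3, so R's maximin is 3; column maxima are 8 and 18, so C's minimax is 8. These differ, so the equilibrium is in mixed strategies.
Let R play A with probability p. C is indifferent when 8p + 3(1−p) = 2p + 18(1−p), giving p = 5/7.
Let C play r1 with probability q. R is indifferent when 8q + 2(1−q) = 3q + 18(1−q), giving q = 16/21.
The value is 8·(16/21) + (2)·(5/21) = 46/7.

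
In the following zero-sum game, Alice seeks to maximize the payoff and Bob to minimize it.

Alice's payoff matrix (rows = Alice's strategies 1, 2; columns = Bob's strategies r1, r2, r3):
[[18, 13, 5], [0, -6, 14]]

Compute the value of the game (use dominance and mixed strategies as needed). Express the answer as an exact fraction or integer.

53/7

Column r1 is strictly dominated by r2 for Bob (it gives Alice more in every row).
The remaining 2×2 game on (1, 2) × (r2, r3) has no saddle point. Let Alice play 1 with probability p; indifference gives 13p − 6(1−p) = 5p + 14(1−p), so p = 5/7.
Similarly Bob's optimal q on r2 is 9/28, and the value is 13·(9/28) + (5)·(19/28) = 53/7.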